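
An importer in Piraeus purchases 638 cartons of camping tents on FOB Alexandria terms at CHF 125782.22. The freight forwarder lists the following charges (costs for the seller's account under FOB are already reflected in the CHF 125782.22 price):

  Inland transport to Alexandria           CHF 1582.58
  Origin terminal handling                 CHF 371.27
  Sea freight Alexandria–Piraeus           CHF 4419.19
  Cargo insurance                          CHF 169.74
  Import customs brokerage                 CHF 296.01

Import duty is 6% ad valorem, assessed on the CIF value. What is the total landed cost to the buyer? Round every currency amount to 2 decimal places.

Total landed cost: CHF 138489.43

FOB: the seller bears costs until goods are on board at the origin port; the buyer bears freight, insurance and all costs thereafter.
Already in the invoice (seller's account under FOB): inland to port, origin terminal — exclude.
CIF value = FOB price + freight + insurance = 125782.22 + 4419.19 + 169.74 = 130371.15
Import duty = 130371.15 × 6% = 7822.27
Buyer bears: freight 4419.19 + insurance 169.74 + brokerage 296.01 + duty 7822.27 = 12707.21
Landed cost = invoice 125782.22 + 12707.21 = 138489.43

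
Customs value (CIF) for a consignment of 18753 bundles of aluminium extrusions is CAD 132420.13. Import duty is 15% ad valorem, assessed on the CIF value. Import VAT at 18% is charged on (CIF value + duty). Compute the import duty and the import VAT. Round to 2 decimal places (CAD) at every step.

Import duty = 132420.13 × 15% = 19863.02
VAT base = CIF + duty = 132420.13 + 19863.02 = 152283.15
Import VAT = 152283.15 × 18% = 27410.97

Import duty: CAD 19863.02; import VAT: CAD 27410.97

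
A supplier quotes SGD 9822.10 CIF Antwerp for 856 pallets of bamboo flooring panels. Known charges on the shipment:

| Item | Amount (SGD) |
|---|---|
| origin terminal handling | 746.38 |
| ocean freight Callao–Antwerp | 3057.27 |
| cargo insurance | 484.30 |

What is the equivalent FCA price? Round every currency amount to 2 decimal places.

FCA price: SGD 5534.15

From CIF to FCA, the seller no longer bears: origin terminal, freight, insurance.
FCA price = 9822.10 − 746.38 − 3057.27 − 484.30 = 5534.15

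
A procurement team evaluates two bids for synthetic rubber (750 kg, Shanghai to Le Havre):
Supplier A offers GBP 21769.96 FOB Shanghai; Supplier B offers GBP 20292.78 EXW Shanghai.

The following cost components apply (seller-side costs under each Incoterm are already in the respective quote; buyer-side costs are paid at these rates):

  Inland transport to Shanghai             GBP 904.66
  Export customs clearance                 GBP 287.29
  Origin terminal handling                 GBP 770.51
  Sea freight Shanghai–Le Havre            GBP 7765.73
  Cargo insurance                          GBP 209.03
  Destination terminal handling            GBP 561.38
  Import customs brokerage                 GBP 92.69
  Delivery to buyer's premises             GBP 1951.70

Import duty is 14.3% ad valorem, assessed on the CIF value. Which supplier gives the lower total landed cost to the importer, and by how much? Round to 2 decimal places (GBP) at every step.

Supplier A (FOB):
CIF value = FOB price + freight + insurance = 21769.96 + 7765.73 + 209.03 = 29744.72
Import duty = 29744.72 × 14.3% = 4253.49
Buyer bears (A): 7765.73 + 209.03 + 561.38 + 92.69 + 1951.70 = 10580.53
Landed cost (A) = invoice 21769.96 + 10580.53 + duty 4253.49 = 36603.98
Supplier B (EXW):
CIF value = EXW price + inland to port + export clearance + origin terminal + freight + insurance = 20292.78 + 904.66 + 287.29 + 770.51 + 7765.73 + 209.03 = 30230.00
Import duty = 30230.00 × 14.3% = 4322.89
Buyer bears (B): 904.66 + 287.29 + 770.51 + 7765.73 + 209.03 + 561.38 + 92.69 + 1951.70 = 12542.99
Landed cost (B) = invoice 20292.78 + 12542.99 + duty 4322.89 = 37158.66
Difference = |36603.98 − 37158.66| = 554.68

Supplier A is cheaper by GBP 554.68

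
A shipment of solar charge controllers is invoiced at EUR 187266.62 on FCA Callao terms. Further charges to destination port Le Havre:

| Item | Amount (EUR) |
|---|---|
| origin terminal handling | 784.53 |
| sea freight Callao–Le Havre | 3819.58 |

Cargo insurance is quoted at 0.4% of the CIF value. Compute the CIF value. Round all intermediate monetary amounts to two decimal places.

CIF value: EUR 192641.30

Let C be the CIF value. C = FCA price + pre-shipment costs + freight + 0.4% × C
C − 0.4% × C = 187266.62 + 784.53 + 3819.58
0.996 × C = 191870.73
C = 191870.73 / 0.996 = 192641.30
Insurance premium = 0.4% × 192641.30 = 770.57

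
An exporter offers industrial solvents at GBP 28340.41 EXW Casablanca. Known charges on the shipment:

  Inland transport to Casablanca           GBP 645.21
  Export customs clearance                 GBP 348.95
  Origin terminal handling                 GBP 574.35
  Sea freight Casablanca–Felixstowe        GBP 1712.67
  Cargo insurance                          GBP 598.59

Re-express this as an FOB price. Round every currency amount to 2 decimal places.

FOB price: GBP 29908.92

Not relevant to the conversion: freight, insurance — on the buyer under both terms; not part of either seller's price.
From EXW to FOB, the seller additionally bears: inland to port, export clearance, origin terminal.
FOB price = 28340.41 + 645.21 + 348.95 + 574.35 = 29908.92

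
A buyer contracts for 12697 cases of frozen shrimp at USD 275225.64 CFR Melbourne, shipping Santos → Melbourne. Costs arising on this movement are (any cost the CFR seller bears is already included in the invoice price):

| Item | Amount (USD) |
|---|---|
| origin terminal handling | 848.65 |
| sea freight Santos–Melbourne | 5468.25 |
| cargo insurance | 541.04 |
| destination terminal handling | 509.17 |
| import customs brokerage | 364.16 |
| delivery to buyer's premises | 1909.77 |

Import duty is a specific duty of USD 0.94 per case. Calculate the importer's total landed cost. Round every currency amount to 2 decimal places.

Total landed cost: USD 290484.96

CFR: the seller pays costs through ocean freight to the destination port, but not insurance.
Already in the invoice (seller's account under CFR): origin terminal, freight — exclude.
CIF value = CFR price + insurance = 275225.64 + 541.04 = 275766.68
Import duty = 12697 × 0.94 = 11935.18
Buyer bears: insurance 541.04 + destination terminal 509.17 + brokerage 364.16 + delivery 1909.77 + duty 11935.18 = 15259.32
Landed cost = invoice 275225.64 + 15259.32 = 290484.96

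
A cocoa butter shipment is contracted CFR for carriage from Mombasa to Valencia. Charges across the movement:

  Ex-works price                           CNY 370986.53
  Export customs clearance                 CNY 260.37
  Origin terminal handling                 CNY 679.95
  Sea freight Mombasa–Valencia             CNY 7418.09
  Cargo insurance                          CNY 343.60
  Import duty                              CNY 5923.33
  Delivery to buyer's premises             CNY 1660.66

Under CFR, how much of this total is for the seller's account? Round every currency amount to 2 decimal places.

Seller's account: CNY 379344.94

CFR: the seller pays costs through ocean freight to the destination port, but not insurance.
Seller's account: goods 370986.53 + export clearance 260.37 + origin terminal 679.95 + freight 7418.09 = 379344.94
Buyer's account: insurance 343.60 + duty 5923.33 + delivery 1660.66 = 7927.59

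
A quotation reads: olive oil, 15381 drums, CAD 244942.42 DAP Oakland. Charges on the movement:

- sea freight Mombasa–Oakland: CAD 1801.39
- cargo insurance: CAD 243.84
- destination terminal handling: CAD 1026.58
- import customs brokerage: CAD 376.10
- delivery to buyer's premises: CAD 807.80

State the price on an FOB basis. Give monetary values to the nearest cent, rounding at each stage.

Not relevant to the conversion: brokerage — on the buyer under both terms; not part of either seller's price.
From DAP to FOB, the seller no longer bears: freight, insurance, destination terminal, delivery.
FOB price = 244942.42 − 1801.39 − 243.84 − 1026.58 − 807.80 = 241062.81

FOB price: CAD 241062.81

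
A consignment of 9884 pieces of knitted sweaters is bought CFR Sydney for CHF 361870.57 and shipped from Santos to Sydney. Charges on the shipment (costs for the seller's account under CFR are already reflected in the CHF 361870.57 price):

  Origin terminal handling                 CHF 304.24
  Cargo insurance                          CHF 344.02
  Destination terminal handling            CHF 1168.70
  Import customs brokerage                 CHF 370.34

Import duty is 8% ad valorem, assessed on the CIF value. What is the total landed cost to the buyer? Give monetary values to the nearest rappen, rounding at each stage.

CFR: the seller pays costs through ocean freight to the destination port, but not insurance.
Already in the invoice (seller's account under CFR): origin terminal — exclude.
CIF value = CFR price + insurance = 361870.57 + 344.02 = 362214.59
Import duty = 362214.59 × 8% = 28977.17
Buyer bears: insurance 344.02 + destination terminal 1168.70 + brokerage 370.34 + duty 28977.17 = 30860.23
Landed cost = invoice 361870.57 + 30860.23 = 392730.80

Total landed cost: CHF 392730.80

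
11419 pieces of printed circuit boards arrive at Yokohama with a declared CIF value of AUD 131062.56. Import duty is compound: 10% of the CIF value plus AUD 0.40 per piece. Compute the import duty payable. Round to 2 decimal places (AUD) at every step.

Ad valorem component: 131062.56 × 10% = 13106.26
Specific component: 11419 × 0.40 = 4567.60
Import duty = 13106.26 + 4567.60 = 17673.86

Import duty: AUD 17673.86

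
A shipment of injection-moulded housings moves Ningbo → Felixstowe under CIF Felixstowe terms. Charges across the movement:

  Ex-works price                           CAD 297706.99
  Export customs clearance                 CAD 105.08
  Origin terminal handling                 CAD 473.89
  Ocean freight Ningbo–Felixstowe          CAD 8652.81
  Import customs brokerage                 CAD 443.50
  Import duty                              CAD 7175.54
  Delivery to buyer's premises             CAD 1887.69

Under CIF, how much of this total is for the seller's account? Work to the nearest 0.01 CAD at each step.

CIF: the seller pays costs through ocean freight and marine insurance to the destination port.
Seller's account: goods 297706.99 + export clearance 105.08 + origin terminal 473.89 + freight 8652.81 = 306938.77
Buyer's account: brokerage 443.50 + duty 7175.54 + delivery 1887.69 = 9506.73

Seller's account: CAD 306938.77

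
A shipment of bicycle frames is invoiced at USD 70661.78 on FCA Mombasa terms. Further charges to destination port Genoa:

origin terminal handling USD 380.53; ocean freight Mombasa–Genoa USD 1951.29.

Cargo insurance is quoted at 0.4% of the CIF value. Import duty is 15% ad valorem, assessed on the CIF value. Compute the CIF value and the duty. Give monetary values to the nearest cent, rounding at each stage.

CIF value: USD 73286.75; import duty: USD 10993.01

Let C be the CIF value. C = FCA price + pre-shipment costs + freight + 0.4% × C
C − 0.4% × C = 70661.78 + 380.53 + 1951.29
0.996 × C = 72993.60
C = 72993.60 / 0.996 = 73286.75
Insurance premium = 0.4% × 73286.75 = 293.15
Import duty = 73286.75 × 15% = 10993.01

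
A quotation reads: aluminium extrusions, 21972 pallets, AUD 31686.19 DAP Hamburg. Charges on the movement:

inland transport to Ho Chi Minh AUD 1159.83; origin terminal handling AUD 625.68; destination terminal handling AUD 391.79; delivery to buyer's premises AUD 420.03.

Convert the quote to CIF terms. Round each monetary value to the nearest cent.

Not relevant to the conversion: origin terminal, inland to port — on the seller under both DAP and CIF; already in the DAP price and stays in the CIF price.
From DAP to CIF, the seller no longer bears: destination terminal, delivery.
CIF price = 31686.19 − 391.79 − 420.03 = 30874.37

CIF price: AUD 30874.37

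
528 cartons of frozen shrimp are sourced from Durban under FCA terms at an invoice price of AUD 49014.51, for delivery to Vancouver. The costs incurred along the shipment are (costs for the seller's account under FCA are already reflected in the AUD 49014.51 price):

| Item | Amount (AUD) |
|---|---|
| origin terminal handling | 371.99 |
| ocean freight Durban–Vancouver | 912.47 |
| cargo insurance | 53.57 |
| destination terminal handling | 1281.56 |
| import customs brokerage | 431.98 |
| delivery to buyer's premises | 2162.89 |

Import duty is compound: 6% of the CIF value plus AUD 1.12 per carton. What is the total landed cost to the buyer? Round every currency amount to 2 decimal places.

Total landed cost: AUD 57841.48

FCA: the seller delivers export-cleared goods to the carrier; the buyer bears costs from that point.
CIF value = FCA price + origin terminal + freight + insurance = 49014.51 + 371.99 + 912.47 + 53.57 = 50352.54
Ad valorem component: 50352.54 × 6% = 3021.15
Specific component: 528 × 1.12 = 591.36
Import duty = 3021.15 + 591.36 = 3612.51
Buyer bears: origin terminal 371.99 + freight 912.47 + insurance 53.57 + destination terminal 1281.56 + brokerage 431.98 + delivery 2162.89 + duty 3612.51 = 8826.97
Landed cost = invoice 49014.51 + 8826.97 = 57841.48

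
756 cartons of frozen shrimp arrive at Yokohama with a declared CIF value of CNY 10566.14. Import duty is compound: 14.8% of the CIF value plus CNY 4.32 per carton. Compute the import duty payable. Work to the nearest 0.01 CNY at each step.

Import duty: CNY 4829.71

Ad valorem component: 10566.14 × 14.8% = 1563.79
Specific component: 756 × 4.32 = 3265.92
Import duty = 1563.79 + 3265.92 = 4829.71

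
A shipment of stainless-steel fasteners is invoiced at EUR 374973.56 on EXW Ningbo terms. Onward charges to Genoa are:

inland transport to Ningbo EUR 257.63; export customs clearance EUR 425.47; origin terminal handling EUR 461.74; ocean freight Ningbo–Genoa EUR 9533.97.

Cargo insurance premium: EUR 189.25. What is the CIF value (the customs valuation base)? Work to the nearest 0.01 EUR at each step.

CIF = EXW price + pre-shipment costs + freight + insurance
CIF = 374973.56 + 257.63 + 425.47 + 461.74 + 9533.97 + 189.25 = 385841.62

CIF value: EUR 385841.62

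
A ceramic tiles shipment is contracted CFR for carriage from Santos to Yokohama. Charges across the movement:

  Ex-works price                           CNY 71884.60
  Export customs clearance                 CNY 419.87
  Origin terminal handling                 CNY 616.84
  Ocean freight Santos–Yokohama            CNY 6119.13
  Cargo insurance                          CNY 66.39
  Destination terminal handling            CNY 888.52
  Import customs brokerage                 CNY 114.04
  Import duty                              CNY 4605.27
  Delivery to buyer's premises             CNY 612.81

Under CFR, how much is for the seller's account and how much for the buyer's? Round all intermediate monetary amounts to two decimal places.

Seller: CNY 79040.44; buyer: CNY 6287.03

CFR: the seller pays costs through ocean freight to the destination port, but not insurance.
Seller's account: goods 71884.60 + export clearance 419.87 + origin terminal 616.84 + freight 6119.13 = 79040.44
Buyer's account: insurance 66.39 + destination terminal 888.52 + brokerage 114.04 + duty 4605.27 + delivery 612.81 = 6287.03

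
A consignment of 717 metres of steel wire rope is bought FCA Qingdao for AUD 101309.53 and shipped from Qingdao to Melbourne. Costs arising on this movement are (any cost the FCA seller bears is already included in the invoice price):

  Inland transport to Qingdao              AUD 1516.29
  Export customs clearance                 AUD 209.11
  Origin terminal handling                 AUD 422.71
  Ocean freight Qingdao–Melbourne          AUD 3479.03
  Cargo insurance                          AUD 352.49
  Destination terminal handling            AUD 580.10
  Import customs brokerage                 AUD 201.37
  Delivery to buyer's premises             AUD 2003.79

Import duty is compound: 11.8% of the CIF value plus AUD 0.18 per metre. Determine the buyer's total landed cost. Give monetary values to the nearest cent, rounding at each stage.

FCA: the seller delivers export-cleared goods to the carrier; the buyer bears costs from that point.
Already in the invoice (seller's account under FCA): inland to port, export clearance — exclude.
CIF value = FCA price + origin terminal + freight + insurance = 101309.53 + 422.71 + 3479.03 + 352.49 = 105563.76
Ad valorem component: 105563.76 × 11.8% = 12456.52
Specific component: 717 × 0.18 = 129.06
Import duty = 12456.52 + 129.06 = 12585.58
Buyer bears: origin terminal 422.71 + freight 3479.03 + insurance 352.49 + destination terminal 580.10 + brokerage 201.37 + delivery 2003.79 + duty 12585.58 = 19625.07
Landed cost = invoice 101309.53 + 19625.07 = 120934.60

Total landed cost: AUD 120934.60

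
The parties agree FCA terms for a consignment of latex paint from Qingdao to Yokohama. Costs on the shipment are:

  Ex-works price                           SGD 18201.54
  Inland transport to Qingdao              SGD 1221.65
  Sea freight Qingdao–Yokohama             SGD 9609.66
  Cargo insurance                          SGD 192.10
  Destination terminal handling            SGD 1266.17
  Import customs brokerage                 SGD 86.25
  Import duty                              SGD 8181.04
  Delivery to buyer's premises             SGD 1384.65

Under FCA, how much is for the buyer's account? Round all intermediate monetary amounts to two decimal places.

FCA: the seller delivers export-cleared goods to the carrier; the buyer bears costs from that point.
Seller's account: goods 18201.54 + inland to port 1221.65 = 19423.19
Buyer's account: freight 9609.66 + insurance 192.10 + destination terminal 1266.17 + brokerage 86.25 + duty 8181.04 + delivery 1384.65 = 20719.87

Buyer's account: SGD 20719.87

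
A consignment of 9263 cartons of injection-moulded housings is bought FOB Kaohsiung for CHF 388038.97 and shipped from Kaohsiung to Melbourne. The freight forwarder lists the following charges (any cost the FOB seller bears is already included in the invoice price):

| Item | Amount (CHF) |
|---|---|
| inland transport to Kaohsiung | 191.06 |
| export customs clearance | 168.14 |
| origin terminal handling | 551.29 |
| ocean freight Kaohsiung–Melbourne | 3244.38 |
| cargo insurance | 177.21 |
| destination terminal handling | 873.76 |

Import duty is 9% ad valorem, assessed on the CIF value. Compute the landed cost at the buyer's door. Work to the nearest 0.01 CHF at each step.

Total landed cost: CHF 427565.77

FOB: the seller bears costs until goods are on board at the origin port; the buyer bears freight, insurance and all costs thereafter.
Already in the invoice (seller's account under FOB): inland to port, export clearance, origin terminal — exclude.
CIF value = FOB price + freight + insurance = 388038.97 + 3244.38 + 177.21 = 391460.56
Import duty = 391460.56 × 9% = 35231.45
Buyer bears: freight 3244.38 + insurance 177.21 + destination terminal 873.76 + duty 35231.45 = 39526.80
Landed cost = invoice 388038.97 + 39526.80 = 427565.77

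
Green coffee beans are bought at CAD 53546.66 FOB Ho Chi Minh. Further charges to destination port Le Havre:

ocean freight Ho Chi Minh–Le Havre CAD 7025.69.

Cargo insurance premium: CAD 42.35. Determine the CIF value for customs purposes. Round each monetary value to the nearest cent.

CIF value: CAD 60614.70

CIF = FOB price + freight + insurance
CIF = 53546.66 + 7025.69 + 42.35 = 60614.70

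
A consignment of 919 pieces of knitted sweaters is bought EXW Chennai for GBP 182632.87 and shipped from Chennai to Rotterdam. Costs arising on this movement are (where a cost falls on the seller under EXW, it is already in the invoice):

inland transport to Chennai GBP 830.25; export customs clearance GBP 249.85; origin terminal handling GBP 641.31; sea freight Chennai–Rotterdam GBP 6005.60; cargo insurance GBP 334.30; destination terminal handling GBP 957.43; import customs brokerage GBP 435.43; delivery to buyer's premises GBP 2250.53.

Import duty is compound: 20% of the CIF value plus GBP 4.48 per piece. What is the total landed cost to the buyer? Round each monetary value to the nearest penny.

EXW: the seller makes goods available at their premises; the buyer bears all onward costs.
CIF value = EXW price + inland to port + export clearance + origin terminal + freight + insurance = 182632.87 + 830.25 + 249.85 + 641.31 + 6005.60 + 334.30 = 190694.18
Ad valorem component: 190694.18 × 20% = 38138.84
Specific component: 919 × 4.48 = 4117.12
Import duty = 38138.84 + 4117.12 = 42255.96
Buyer bears: inland to port 830.25 + export clearance 249.85 + origin terminal 641.31 + freight 6005.60 + insurance 334.30 + destination terminal 957.43 + brokerage 435.43 + delivery 2250.53 + duty 42255.96 = 53960.66
Landed cost = invoice 182632.87 + 53960.66 = 236593.53

Total landed cost: GBP 236593.53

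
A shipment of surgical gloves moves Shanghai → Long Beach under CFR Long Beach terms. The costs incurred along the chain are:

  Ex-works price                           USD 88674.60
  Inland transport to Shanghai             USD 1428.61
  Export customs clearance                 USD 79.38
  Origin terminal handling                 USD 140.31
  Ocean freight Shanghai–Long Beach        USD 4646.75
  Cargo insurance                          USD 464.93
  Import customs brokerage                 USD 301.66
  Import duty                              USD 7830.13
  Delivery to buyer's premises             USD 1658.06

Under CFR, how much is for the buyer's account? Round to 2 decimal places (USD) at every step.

Buyer's account: USD 10254.78

CFR: the seller pays costs through ocean freight to the destination port, but not insurance.
Seller's account: goods 88674.60 + inland to port 1428.61 + export clearance 79.38 + origin terminal 140.31 + freight 4646.75 = 94969.65
Buyer's account: insurance 464.93 + brokerage 301.66 + duty 7830.13 + delivery 1658.06 = 10254.78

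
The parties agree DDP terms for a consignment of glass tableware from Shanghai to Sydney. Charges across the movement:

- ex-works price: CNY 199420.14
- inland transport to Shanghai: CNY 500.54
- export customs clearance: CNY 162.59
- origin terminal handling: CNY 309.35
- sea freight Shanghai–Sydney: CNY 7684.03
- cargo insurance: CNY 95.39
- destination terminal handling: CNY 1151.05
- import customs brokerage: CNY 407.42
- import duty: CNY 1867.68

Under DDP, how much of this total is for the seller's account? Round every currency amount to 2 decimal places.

Seller's account: CNY 211598.19

DDP: the seller bears all costs including import duty.
Seller's account: goods 199420.14 + inland to port 500.54 + export clearance 162.59 + origin terminal 309.35 + freight 7684.03 + insurance 95.39 + destination terminal 1151.05 + brokerage 407.42 + duty 1867.68 = 211598.19
Buyer's account: 0.00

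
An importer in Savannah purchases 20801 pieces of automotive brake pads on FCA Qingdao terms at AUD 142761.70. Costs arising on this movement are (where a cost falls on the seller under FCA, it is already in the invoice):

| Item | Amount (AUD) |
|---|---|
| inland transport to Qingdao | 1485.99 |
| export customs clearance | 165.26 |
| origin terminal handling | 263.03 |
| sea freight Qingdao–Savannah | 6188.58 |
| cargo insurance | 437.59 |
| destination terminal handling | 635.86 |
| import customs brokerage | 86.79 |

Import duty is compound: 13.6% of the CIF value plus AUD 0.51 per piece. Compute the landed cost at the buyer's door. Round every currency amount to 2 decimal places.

FCA: the seller delivers export-cleared goods to the carrier; the buyer bears costs from that point.
Already in the invoice (seller's account under FCA): inland to port, export clearance — exclude.
CIF value = FCA price + origin terminal + freight + insurance = 142761.70 + 263.03 + 6188.58 + 437.59 = 149650.90
Ad valorem component: 149650.90 × 13.6% = 20352.52
Specific component: 20801 × 0.51 = 10608.51
Import duty = 20352.52 + 10608.51 = 30961.03
Buyer bears: origin terminal 263.03 + freight 6188.58 + insurance 437.59 + destination terminal 635.86 + brokerage 86.79 + duty 30961.03 = 38572.88
Landed cost = invoice 142761.70 + 38572.88 = 181334.58

Total landed cost: AUD 181334.58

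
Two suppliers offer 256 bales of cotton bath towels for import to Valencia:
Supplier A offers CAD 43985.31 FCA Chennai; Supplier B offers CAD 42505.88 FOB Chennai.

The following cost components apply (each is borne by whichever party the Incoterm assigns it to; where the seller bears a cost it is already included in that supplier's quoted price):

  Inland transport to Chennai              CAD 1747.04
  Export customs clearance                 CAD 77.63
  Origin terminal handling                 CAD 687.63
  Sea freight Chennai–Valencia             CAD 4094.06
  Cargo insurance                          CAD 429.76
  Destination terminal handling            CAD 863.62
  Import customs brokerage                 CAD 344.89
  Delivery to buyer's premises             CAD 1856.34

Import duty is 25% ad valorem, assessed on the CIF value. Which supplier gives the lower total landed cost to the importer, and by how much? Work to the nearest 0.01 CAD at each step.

Supplier A (FCA):
CIF value = FCA price + origin terminal + freight + insurance = 43985.31 + 687.63 + 4094.06 + 429.76 = 49196.76
Import duty = 49196.76 × 25% = 12299.19
Buyer bears (A): 687.63 + 4094.06 + 429.76 + 863.62 + 344.89 + 1856.34 = 8276.30
Landed cost (A) = invoice 43985.31 + 8276.30 + duty 12299.19 = 64560.80
Supplier B (FOB):
CIF value = FOB price + freight + insurance = 42505.88 + 4094.06 + 429.76 = 47029.70
Import duty = 47029.70 × 25% = 11757.43
Buyer bears (B): 4094.06 + 429.76 + 863.62 + 344.89 + 1856.34 = 7588.67
Landed cost (B) = invoice 42505.88 + 7588.67 + duty 11757.43 = 61851.98
Difference = |64560.80 − 61851.98| = 2708.82

Supplier B is cheaper by CAD 2708.82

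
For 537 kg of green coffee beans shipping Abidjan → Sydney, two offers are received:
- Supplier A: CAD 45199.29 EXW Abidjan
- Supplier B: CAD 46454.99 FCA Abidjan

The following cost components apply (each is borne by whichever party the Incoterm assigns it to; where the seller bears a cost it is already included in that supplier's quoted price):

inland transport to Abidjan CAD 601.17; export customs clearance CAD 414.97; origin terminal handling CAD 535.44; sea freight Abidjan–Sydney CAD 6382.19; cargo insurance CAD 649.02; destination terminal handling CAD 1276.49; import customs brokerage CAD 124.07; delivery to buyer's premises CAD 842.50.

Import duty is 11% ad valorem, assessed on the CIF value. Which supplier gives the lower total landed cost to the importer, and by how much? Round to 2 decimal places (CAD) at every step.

Supplier A (EXW):
CIF value = EXW price + inland to port + export clearance + origin terminal + freight + insurance = 45199.29 + 601.17 + 414.97 + 535.44 + 6382.19 + 649.02 = 53782.08
Import duty = 53782.08 × 11% = 5916.03
Buyer bears (A): 601.17 + 414.97 + 535.44 + 6382.19 + 649.02 + 1276.49 + 124.07 + 842.50 = 10825.85
Landed cost (A) = invoice 45199.29 + 10825.85 + duty 5916.03 = 61941.17
Supplier B (FCA):
CIF value = FCA price + origin terminal + freight + insurance = 46454.99 + 535.44 + 6382.19 + 649.02 = 54021.64
Import duty = 54021.64 × 11% = 5942.38
Buyer bears (B): 535.44 + 6382.19 + 649.02 + 1276.49 + 124.07 + 842.50 = 9809.71
Landed cost (B) = invoice 46454.99 + 9809.71 + duty 5942.38 = 62207.08
Difference = |61941.17 − 62207.08| = 265.91

Supplier A is cheaper by CAD 265.91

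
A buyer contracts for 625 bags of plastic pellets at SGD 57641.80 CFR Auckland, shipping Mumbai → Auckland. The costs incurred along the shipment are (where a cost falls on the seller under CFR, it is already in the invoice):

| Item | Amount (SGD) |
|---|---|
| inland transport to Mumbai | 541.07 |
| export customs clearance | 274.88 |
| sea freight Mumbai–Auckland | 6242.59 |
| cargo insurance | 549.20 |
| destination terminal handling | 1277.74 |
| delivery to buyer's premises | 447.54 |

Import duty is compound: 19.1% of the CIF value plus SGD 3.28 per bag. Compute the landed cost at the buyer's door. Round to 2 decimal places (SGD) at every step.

Total landed cost: SGD 73080.76

CFR: the seller pays costs through ocean freight to the destination port, but not insurance.
Already in the invoice (seller's account under CFR): inland to port, export clearance, freight — exclude.
CIF value = CFR price + insurance = 57641.80 + 549.20 = 58191.00
Ad valorem component: 58191.00 × 19.1% = 11114.48
Specific component: 625 × 3.28 = 2050.00
Import duty = 11114.48 + 2050.00 = 13164.48
Buyer bears: insurance 549.20 + destination terminal 1277.74 + delivery 447.54 + duty 13164.48 = 15438.96
Landed cost = invoice 57641.80 + 15438.96 = 73080.76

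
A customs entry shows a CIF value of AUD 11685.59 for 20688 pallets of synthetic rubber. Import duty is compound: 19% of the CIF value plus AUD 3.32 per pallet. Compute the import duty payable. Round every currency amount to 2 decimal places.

Ad valorem component: 11685.59 × 19% = 2220.26
Specific component: 20688 × 3.32 = 68684.16
Import duty = 2220.26 + 68684.16 = 70904.42

Import duty: AUD 70904.42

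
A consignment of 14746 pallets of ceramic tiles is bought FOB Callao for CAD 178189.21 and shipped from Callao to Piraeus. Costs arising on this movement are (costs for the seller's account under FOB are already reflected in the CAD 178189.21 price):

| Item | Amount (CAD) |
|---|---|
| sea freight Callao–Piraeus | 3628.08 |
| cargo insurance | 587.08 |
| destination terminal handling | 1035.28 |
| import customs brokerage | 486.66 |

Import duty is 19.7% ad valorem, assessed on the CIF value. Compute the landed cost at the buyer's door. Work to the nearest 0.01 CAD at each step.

Total landed cost: CAD 219859.97

FOB: the seller bears costs until goods are on board at the origin port; the buyer bears freight, insurance and all costs thereafter.
CIF value = FOB price + freight + insurance = 178189.21 + 3628.08 + 587.08 = 182404.37
Import duty = 182404.37 × 19.7% = 35933.66
Buyer bears: freight 3628.08 + insurance 587.08 + destination terminal 1035.28 + brokerage 486.66 + duty 35933.66 = 41670.76
Landed cost = invoice 178189.21 + 41670.76 = 219859.97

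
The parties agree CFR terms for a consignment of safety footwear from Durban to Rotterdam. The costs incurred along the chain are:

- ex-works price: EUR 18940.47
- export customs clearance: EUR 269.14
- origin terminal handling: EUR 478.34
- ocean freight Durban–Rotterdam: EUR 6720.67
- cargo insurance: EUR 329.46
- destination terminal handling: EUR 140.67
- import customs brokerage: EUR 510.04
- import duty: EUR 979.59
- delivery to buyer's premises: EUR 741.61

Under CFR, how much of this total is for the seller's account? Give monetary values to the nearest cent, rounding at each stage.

Seller's account: EUR 26408.62

CFR: the seller pays costs through ocean freight to the destination port, but not insurance.
Seller's account: goods 18940.47 + export clearance 269.14 + origin terminal 478.34 + freight 6720.67 = 26408.62
Buyer's account: insurance 329.46 + destination terminal 140.67 + brokerage 510.04 + duty 979.59 + delivery 741.61 = 2701.37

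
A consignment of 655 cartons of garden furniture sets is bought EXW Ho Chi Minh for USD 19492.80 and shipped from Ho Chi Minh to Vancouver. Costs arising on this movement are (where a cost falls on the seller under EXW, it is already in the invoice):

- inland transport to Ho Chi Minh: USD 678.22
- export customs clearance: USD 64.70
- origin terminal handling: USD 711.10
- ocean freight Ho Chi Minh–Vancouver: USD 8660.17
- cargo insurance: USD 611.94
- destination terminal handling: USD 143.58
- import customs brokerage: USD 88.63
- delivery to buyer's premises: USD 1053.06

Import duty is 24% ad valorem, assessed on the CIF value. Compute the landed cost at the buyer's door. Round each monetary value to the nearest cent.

Total landed cost: USD 38756.74

EXW: the seller makes goods available at their premises; the buyer bears all onward costs.
CIF value = EXW price + inland to port + export clearance + origin terminal + freight + insurance = 19492.80 + 678.22 + 64.70 + 711.10 + 8660.17 + 611.94 = 30218.93
Import duty = 30218.93 × 24% = 7252.54
Buyer bears: inland to port 678.22 + export clearance 64.70 + origin terminal 711.10 + freight 8660.17 + insurance 611.94 + destination terminal 143.58 + brokerage 88.63 + delivery 1053.06 + duty 7252.54 = 19263.94
Landed cost = invoice 19492.80 + 19263.94 = 38756.74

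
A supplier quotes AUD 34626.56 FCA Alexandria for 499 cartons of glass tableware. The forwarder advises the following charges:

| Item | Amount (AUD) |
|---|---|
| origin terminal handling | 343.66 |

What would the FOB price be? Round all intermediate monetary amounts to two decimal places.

From FCA to FOB, the seller additionally bears: origin terminal.
FOB price = 34626.56 + 343.66 = 34970.22

FOB price: AUD 34970.22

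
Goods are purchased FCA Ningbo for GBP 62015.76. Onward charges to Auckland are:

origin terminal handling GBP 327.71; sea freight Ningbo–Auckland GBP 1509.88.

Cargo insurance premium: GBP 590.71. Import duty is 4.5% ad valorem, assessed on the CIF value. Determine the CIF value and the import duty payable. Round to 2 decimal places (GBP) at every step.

CIF value: GBP 64444.06; import duty: GBP 2899.98

CIF = FCA price + pre-shipment costs + freight + insurance
CIF = 62015.76 + 327.71 + 1509.88 + 590.71 = 64444.06
Import duty = 64444.06 × 4.5% = 2899.98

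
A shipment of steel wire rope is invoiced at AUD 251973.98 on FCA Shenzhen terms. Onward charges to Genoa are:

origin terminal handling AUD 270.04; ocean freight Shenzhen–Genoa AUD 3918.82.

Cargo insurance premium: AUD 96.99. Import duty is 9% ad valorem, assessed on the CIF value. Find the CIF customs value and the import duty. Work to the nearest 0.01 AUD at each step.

CIF = FCA price + pre-shipment costs + freight + insurance
CIF = 251973.98 + 270.04 + 3918.82 + 96.99 = 256259.83
Import duty = 256259.83 × 9% = 23063.38

CIF value: AUD 256259.83; import duty: AUD 23063.38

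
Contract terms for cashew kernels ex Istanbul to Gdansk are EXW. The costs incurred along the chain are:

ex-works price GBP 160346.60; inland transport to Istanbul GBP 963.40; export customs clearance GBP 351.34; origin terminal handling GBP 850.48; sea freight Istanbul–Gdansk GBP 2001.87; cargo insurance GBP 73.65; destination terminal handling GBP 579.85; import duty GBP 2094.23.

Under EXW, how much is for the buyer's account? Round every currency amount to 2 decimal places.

EXW: the seller makes goods available at their premises; the buyer bears all onward costs.
Seller's account: goods 160346.60 = 160346.60
Buyer's account: inland to port 963.40 + export clearance 351.34 + origin terminal 850.48 + freight 2001.87 + insurance 73.65 + destination terminal 579.85 + duty 2094.23 = 6914.82

Buyer's account: GBP 6914.82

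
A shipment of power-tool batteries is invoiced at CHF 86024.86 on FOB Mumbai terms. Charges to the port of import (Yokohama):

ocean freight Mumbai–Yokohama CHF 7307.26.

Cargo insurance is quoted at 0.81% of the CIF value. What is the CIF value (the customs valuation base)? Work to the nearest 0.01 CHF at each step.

CIF value: CHF 94094.28

Let C be the CIF value. C = FOB price + freight + 0.81% × C
C − 0.81% × C = 86024.86 + 7307.26
0.9919 × C = 93332.12
C = 93332.12 / 0.9919 = 94094.28
Insurance premium = 0.81% × 94094.28 = 762.16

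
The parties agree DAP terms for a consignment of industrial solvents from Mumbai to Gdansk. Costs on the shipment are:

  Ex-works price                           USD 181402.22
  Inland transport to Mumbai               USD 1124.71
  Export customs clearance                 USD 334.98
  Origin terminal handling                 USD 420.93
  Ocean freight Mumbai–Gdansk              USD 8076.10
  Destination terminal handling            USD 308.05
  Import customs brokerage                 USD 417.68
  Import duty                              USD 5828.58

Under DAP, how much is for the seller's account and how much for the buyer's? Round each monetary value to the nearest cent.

Seller: USD 191666.99; buyer: USD 6246.26

DAP: the seller bears all costs to the named destination except import duty and clearance.
Seller's account: goods 181402.22 + inland to port 1124.71 + export clearance 334.98 + origin terminal 420.93 + freight 8076.10 + destination terminal 308.05 = 191666.99
Buyer's account: brokerage 417.68 + duty 5828.58 = 6246.26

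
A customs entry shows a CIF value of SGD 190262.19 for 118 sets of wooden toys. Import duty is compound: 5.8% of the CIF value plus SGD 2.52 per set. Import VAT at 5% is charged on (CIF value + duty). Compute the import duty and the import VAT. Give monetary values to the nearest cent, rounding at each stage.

Import duty: SGD 11332.57; import VAT: SGD 10079.74

Ad valorem component: 190262.19 × 5.8% = 11035.21
Specific component: 118 × 2.52 = 297.36
Import duty = 11035.21 + 297.36 = 11332.57
VAT base = CIF + duty = 190262.19 + 11332.57 = 201594.76
Import VAT = 201594.76 × 5% = 10079.74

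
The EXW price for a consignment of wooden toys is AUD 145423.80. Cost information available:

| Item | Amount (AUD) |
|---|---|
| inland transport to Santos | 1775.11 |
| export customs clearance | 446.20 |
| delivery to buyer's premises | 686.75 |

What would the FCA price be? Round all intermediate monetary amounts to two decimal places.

FCA price: AUD 147645.11

Not relevant to the conversion: delivery — on the buyer under both terms; not part of either seller's price.
From EXW to FCA, the seller additionally bears: inland to port, export clearance.
FCA price = 145423.80 + 1775.11 + 446.20 = 147645.11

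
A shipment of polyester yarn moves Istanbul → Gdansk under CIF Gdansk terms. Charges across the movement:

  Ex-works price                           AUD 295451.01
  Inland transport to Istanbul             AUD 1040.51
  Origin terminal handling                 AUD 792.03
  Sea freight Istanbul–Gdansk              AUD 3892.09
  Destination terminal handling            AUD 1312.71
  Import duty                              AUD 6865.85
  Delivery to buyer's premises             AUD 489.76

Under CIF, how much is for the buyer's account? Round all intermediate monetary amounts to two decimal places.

Buyer's account: AUD 8668.32

CIF: the seller pays costs through ocean freight and marine insurance to the destination port.
Seller's account: goods 295451.01 + inland to port 1040.51 + origin terminal 792.03 + freight 3892.09 = 301175.64
Buyer's account: destination terminal 1312.71 + duty 6865.85 + delivery 489.76 = 8668.32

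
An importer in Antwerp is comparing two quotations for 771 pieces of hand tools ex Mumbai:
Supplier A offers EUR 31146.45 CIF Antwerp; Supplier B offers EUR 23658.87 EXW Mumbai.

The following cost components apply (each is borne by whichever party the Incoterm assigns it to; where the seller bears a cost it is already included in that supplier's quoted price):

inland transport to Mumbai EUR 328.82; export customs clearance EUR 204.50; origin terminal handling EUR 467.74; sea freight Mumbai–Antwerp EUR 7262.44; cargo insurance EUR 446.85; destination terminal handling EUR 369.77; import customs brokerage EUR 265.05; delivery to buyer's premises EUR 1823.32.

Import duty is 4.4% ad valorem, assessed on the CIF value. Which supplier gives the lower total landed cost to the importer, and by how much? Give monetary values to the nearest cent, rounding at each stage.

Supplier A (CIF):
The CIF price already equals the CIF value: 31146.45
Import duty = 31146.45 × 4.4% = 1370.44
Buyer bears (A): 369.77 + 265.05 + 1823.32 = 2458.14
Landed cost (A) = invoice 31146.45 + 2458.14 + duty 1370.44 = 34975.03
Supplier B (EXW):
CIF value = EXW price + inland to port + export clearance + origin terminal + freight + insurance = 23658.87 + 328.82 + 204.50 + 467.74 + 7262.44 + 446.85 = 32369.22
Import duty = 32369.22 × 4.4% = 1424.25
Buyer bears (B): 328.82 + 204.50 + 467.74 + 7262.44 + 446.85 + 369.77 + 265.05 + 1823.32 = 11168.49
Landed cost (B) = invoice 23658.87 + 11168.49 + duty 1424.25 = 36251.61
Difference = |34975.03 − 36251.61| = 1276.58

Supplier A is cheaper by EUR 1276.58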